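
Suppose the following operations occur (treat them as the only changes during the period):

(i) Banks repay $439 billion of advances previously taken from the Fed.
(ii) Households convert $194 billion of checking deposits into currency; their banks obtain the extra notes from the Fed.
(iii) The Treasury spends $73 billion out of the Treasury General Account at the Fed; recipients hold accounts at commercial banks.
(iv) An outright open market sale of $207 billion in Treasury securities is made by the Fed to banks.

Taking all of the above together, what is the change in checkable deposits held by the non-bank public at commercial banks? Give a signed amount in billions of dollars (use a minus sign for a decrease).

-$121 billion

Discount-window repayment $439 billion: the counterparty is a bank, so public deposits are unchanged → 0.
Currency withdrawal $194 billion: non-bank counterparties' bank balances fall → −$194B.
Government spending $73 billion: non-bank counterparties' bank balances rise → +$73B.
OMO sale (to banks) $207 billion: the counterparty is a bank, so public deposits are unchanged → 0.
Net: 0 − 194 + 73 + 0 = -$121 billion.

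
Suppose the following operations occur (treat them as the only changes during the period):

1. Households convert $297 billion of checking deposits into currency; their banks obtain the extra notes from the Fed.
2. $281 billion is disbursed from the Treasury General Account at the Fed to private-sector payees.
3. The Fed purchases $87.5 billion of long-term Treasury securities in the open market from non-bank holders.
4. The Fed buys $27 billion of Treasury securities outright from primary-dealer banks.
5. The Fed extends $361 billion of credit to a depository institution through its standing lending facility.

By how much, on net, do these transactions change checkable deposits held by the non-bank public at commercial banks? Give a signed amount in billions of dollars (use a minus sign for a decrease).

+$71.5 billion

Currency withdrawal $297 billion: non-bank counterparties' bank balances fall → −$297B.
Government spending $281 billion: non-bank counterparties' bank balances rise → +$281B.
Asset purchase (from non-banks) $87.5 billion: non-bank counterparties' bank balances rise → +$87.5B.
OMO purchase (from banks) $27 billion: the counterparty is a bank, so public deposits are unchanged → 0.
Discount-window loan $361 billion: the counterparty is a bank, so public deposits are unchanged → 0.
Net: −297 + 281 + 87.5 + 0 + 0 = +$71.5 billion.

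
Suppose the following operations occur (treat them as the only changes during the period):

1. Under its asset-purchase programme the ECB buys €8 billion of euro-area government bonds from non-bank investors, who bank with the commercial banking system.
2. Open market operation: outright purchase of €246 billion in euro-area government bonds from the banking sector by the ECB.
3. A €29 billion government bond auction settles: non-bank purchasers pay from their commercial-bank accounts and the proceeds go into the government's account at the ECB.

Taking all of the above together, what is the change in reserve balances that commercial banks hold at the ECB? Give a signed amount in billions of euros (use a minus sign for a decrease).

ECB balance sheet:
  Assets:      Securities +€254B
  Liabilities: Bank reserves +€225B, Government deposits +€29B
Commercial banking system:
  Assets:      Reserves at CB +€225B, Securities −€246B
  Liabilities: Checkable deposits −€21B
So the change in reserve balances that commercial banks hold at the ECB is +€225 billion.

+€225 billion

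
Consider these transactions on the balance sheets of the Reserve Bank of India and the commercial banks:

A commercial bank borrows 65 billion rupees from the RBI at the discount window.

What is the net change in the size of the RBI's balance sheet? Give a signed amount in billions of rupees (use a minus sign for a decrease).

+65 billion

RBI balance sheet:
  Assets:      Loans to banks +65B
  Liabilities: Bank reserves +65B
Change in total RBI assets = +65 billion.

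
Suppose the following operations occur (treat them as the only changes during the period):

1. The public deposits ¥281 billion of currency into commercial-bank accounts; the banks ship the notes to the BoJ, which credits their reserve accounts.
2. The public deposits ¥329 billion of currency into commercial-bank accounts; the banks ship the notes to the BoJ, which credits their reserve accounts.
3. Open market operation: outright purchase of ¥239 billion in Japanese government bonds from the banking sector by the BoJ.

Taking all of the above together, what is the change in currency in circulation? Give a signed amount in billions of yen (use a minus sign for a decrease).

-¥610 billion

Currency deposit ¥281 billion: notes return to the central bank → −¥281B.
Currency deposit ¥329 billion: notes return to the central bank → −¥329B.
OMO purchase (from banks) ¥239 billion: no currency enters or leaves circulation → 0.
Net: −281 − 329 + 0 = -¥610 billion.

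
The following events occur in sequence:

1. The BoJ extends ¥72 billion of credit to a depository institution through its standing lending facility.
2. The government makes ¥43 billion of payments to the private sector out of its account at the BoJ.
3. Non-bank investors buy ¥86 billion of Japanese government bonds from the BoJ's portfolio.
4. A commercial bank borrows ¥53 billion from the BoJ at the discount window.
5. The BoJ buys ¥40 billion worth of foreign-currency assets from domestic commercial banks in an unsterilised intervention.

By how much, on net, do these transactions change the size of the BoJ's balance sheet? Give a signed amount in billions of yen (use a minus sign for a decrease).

+¥79 billion

BoJ balance sheet:
  Assets:      Securities −¥86B, Loans to banks +¥125B, Foreign assets +¥40B
  Liabilities: Bank reserves +¥122B, Government deposits −¥43B
Change in total BoJ assets = +¥79 billion.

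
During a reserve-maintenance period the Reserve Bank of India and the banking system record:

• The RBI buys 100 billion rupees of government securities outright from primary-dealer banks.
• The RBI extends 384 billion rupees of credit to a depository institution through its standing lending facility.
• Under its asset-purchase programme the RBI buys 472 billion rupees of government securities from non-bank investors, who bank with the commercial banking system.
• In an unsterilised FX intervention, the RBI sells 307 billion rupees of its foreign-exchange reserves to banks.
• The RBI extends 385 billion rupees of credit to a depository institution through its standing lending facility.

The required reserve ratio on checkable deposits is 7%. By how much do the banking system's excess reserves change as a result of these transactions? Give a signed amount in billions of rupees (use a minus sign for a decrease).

OMO purchase (from banks) 100 billion rupees: reserves +100B, deposits 0.
Discount-window loan 384 billion rupees: reserves +384B, deposits 0.
Asset purchase (from non-banks) 472 billion rupees: reserves +472B, deposits +472B.
FX sale 307 billion rupees: reserves −307B, deposits 0.
Discount-window loan 385 billion rupees: reserves +385B, deposits 0.
Totals: Δreserves = +1034B, Δdeposits = +472B.
Δrequired reserves = 7% × +472B = +33.04B.
Δexcess reserves = Δreserves − Δrequired = +1034B − (+33.04B) = +1000.96 billion.

+1000.96 billion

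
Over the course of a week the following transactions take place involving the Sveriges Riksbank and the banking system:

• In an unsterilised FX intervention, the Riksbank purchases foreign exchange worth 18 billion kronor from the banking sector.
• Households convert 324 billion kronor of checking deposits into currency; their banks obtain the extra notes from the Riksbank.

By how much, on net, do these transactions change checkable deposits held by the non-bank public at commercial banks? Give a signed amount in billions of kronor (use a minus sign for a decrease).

Riksbank balance sheet:
  Assets:      Foreign assets +18B
  Liabilities: Bank reserves −306B, Currency in circulation +324B
Commercial banking system:
  Assets:      Reserves at CB −306B, Foreign assets −18B
  Liabilities: Checkable deposits −324B
So the change in checkable deposits held by the non-bank public at commercial banks is -324 billion.

-324 billion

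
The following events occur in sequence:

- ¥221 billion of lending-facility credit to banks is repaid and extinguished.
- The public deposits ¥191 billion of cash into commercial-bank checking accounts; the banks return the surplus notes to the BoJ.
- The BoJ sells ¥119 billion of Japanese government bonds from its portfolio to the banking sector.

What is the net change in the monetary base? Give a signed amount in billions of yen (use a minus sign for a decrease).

-¥340 billion

Discount-window repayment ¥221 billion: BoJ balance sheet contracts → −¥221B.
Currency deposit ¥191 billion: just a shift between currency and reserves — both are base money → 0.
OMO sale (to banks) ¥119 billion: BoJ balance sheet contracts → −¥119B.
Net: −221 + 0 − 119 = -¥340 billion.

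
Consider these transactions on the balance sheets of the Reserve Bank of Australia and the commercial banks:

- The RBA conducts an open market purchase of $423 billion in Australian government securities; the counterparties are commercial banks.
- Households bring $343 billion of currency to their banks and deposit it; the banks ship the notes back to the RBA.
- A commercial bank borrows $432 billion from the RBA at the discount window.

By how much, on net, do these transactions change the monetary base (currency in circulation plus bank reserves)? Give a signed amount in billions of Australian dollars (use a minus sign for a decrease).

OMO purchase (from banks) $423 billion: RBA balance sheet expands → +$423B.
Currency deposit $343 billion: just a shift between currency and reserves — both are base money → 0.
Discount-window loan $432 billion: RBA balance sheet expands → +$432B.
Net: 423 + 0 + 432 = +$855 billion.

+$855 billion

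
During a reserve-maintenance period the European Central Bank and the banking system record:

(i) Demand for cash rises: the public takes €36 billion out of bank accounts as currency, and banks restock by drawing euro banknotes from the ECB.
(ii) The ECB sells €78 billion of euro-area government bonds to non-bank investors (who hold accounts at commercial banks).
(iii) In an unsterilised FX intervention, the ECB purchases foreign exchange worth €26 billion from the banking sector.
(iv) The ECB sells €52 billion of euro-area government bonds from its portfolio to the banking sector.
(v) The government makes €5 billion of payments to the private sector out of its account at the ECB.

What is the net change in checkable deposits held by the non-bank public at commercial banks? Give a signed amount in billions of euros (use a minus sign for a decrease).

-€109 billion

ECB balance sheet:
  Assets:      Securities −€130B, Foreign assets +€26B
  Liabilities: Bank reserves −€135B, Currency in circulation +€36B, Government deposits −€5B
Commercial banking system:
  Assets:      Reserves at CB −€135B, Securities +€52B, Foreign assets −€26B
  Liabilities: Checkable deposits −€109B
So the change in checkable deposits held by the non-bank public at commercial banks is -€109 billion.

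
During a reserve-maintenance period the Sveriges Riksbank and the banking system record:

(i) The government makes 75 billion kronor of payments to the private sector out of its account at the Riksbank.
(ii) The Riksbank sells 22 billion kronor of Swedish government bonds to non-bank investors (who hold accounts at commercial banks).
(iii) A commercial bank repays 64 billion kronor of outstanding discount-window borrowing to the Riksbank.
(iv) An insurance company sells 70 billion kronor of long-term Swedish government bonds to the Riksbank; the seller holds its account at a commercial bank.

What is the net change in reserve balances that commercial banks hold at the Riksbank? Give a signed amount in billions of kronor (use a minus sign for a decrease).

+59 billion

Government spending 75 billion kronor: government payments flow into bank reserve accounts → +75B.
Asset sale (to non-banks) 22 billion kronor: the non-bank buyers' banks settle from reserves → −22B.
Discount-window repayment 64 billion kronor: repayment is debited from reserves → −64B.
Asset purchase (from non-banks) 70 billion kronor: the Riksbank pays by crediting reserve accounts → +70B.
Net: 75 − 22 − 64 + 70 = +59 billion.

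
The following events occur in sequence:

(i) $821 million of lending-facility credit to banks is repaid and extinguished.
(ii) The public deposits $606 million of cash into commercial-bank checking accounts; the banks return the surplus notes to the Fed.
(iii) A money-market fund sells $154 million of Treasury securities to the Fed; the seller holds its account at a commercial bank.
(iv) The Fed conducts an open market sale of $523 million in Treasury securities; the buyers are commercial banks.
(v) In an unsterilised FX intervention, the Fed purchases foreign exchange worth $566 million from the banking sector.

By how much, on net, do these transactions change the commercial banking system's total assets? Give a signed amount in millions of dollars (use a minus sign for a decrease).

-$61 million

Discount-window repayment $821 million: bank balance sheets shrink → −$821M.
Currency deposit $606 million: bank balance sheets expand → +$606M.
Asset purchase (from non-banks) $154 million: bank balance sheets expand → +$154M.
OMO sale (to banks) $523 million: just an asset swap on bank balance sheets → 0.
FX purchase $566 million: just an asset swap on bank balance sheets → 0.
Net: −821 + 606 + 154 + 0 + 0 = -$61 million.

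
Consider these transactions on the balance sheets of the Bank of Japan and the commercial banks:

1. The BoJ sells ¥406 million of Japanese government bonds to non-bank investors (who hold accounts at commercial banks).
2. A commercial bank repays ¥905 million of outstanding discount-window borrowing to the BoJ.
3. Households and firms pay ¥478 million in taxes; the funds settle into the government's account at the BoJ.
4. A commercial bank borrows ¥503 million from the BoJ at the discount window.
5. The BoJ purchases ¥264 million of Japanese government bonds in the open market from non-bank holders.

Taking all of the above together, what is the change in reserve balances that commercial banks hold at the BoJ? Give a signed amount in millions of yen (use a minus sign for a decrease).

Asset sale (to non-banks) ¥406 million: the non-bank buyers' banks settle from reserves → −¥406M.
Discount-window repayment ¥905 million: repayment is debited from reserves → −¥905M.
Government account inflow ¥478 million: funds move from bank reserves into the government account → −¥478M.
Discount-window loan ¥503 million: the loan is credited to the bank's reserve account → +¥503M.
Asset purchase (from non-banks) ¥264 million: the BoJ pays by crediting reserve accounts → +¥264M.
Net: −406 − 905 − 478 + 503 + 264 = -¥1022 million.

-¥1022 million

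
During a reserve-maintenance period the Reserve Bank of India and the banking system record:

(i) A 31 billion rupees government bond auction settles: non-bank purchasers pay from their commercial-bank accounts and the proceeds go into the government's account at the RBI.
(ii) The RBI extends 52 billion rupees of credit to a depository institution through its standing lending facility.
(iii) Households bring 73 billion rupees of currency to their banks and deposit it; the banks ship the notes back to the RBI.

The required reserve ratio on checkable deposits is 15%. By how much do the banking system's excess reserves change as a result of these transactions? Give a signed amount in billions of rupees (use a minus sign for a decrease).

+87.7 billion

Government account inflow 31 billion rupees: reserves −31B, deposits −31B.
Discount-window loan 52 billion rupees: reserves +52B, deposits 0.
Currency deposit 73 billion rupees: reserves +73B, deposits +73B.
Totals: Δreserves = +94B, Δdeposits = +42B.
Δrequired reserves = 15% × +42B = +6.3B.
Δexcess reserves = Δreserves − Δrequired = +94B − (+6.3B) = +87.7 billion.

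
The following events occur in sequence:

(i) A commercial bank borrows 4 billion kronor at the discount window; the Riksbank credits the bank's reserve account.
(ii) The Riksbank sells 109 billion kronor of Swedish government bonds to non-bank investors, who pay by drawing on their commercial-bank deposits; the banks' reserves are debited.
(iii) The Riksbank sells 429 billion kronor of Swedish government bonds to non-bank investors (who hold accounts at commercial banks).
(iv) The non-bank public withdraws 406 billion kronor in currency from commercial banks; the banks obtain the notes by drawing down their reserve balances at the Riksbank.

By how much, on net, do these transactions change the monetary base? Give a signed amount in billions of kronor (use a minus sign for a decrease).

Discount-window loan 4 billion kronor: Riksbank balance sheet expands → +4B.
Asset sale (to non-banks) 109 billion kronor: Riksbank balance sheet contracts → −109B.
Asset sale (to non-banks) 429 billion kronor: Riksbank balance sheet contracts → −429B.
Currency withdrawal 406 billion kronor: just a shift between currency and reserves — both are base money → 0.
Net: 4 − 109 − 429 + 0 = -534 billion.

-534 billion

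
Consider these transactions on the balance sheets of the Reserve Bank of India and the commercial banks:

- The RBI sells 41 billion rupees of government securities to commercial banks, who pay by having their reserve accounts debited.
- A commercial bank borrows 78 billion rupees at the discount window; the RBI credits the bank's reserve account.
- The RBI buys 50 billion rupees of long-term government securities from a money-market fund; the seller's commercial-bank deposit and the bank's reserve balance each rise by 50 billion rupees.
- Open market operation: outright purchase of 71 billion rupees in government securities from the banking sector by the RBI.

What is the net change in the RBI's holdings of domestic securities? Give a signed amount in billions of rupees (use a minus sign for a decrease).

OMO sale (to banks) 41 billion rupees: securities removed from the RBI's portfolio → −41B.
Discount-window loan 78 billion rupees: the RBI's securities portfolio is untouched → 0.
Asset purchase (from non-banks) 50 billion rupees: securities added to the RBI's portfolio → +50B.
OMO purchase (from banks) 71 billion rupees: securities added to the RBI's portfolio → +71B.
Net: −41 + 0 + 50 + 71 = +80 billion.

+80 billion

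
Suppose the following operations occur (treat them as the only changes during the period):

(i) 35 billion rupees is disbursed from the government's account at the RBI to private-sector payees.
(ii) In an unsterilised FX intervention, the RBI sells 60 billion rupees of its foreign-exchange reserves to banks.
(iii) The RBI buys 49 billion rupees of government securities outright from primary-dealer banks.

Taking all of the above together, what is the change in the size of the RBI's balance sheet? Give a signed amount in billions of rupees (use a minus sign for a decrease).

-11 billion

Government spending 35 billion rupees: only the composition of liabilities changes → 0.
FX sale 60 billion rupees: an RBI asset is shed → −60B.
OMO purchase (from banks) 49 billion rupees: an RBI asset is acquired → +49B.
Net: 0 − 60 + 49 = -11 billion.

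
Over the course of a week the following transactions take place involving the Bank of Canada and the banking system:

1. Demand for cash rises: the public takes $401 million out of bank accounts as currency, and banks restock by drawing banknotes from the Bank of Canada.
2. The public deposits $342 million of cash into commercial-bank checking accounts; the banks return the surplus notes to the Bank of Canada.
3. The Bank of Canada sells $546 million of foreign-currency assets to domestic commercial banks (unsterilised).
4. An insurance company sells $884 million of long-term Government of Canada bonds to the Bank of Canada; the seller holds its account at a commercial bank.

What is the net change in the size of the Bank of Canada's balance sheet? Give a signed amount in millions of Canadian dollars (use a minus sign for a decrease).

Currency withdrawal $401 million: only the composition of liabilities changes → 0.
Currency deposit $342 million: only the composition of liabilities changes → 0.
FX sale $546 million: a Bank of Canada asset is shed → −$546M.
Asset purchase (from non-banks) $884 million: a Bank of Canada asset is acquired → +$884M.
Net: 0 + 0 − 546 + 884 = +$338 million.

+$338 million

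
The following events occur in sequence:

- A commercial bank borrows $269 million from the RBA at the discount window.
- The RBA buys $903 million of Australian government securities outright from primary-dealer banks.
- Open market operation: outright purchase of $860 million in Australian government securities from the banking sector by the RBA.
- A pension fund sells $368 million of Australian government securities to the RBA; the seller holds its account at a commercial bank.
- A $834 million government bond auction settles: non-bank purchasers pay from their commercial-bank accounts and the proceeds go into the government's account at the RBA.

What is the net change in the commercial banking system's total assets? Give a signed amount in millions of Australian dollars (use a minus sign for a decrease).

RBA balance sheet:
  Assets:      Securities +$2131M, Loans to banks +$269M
  Liabilities: Bank reserves +$1566M, Government deposits +$834M
Commercial banking system:
  Assets:      Reserves at CB +$1566M, Securities −$1763M
  Liabilities: Checkable deposits −$466M, Borrowings from CB +$269M
Change in total bank assets = -$197 million.

-$197 million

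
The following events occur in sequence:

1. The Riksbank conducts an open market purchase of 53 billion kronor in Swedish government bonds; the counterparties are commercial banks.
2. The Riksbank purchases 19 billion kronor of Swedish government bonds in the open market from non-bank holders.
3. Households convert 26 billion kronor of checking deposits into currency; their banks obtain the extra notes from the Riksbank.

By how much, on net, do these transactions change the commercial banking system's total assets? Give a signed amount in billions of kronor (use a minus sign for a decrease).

-7 billion

OMO purchase (from banks) 53 billion kronor: just an asset swap on bank balance sheets → 0.
Asset purchase (from non-banks) 19 billion kronor: bank balance sheets expand → +19B.
Currency withdrawal 26 billion kronor: bank balance sheets shrink → −26B.
Net: 0 + 19 − 26 = -7 billion.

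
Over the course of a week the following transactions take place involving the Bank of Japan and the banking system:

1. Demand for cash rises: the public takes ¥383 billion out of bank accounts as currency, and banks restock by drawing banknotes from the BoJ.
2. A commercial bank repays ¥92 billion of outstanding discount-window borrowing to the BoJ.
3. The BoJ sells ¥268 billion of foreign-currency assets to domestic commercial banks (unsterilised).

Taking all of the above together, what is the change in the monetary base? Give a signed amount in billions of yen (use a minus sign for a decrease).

-¥360 billion

Currency withdrawal ¥383 billion: just a shift between currency and reserves — both are base money → 0.
Discount-window repayment ¥92 billion: BoJ balance sheet contracts → −¥92B.
FX sale ¥268 billion: BoJ balance sheet contracts → −¥268B.
Net: 0 − 92 − 268 = -¥360 billion.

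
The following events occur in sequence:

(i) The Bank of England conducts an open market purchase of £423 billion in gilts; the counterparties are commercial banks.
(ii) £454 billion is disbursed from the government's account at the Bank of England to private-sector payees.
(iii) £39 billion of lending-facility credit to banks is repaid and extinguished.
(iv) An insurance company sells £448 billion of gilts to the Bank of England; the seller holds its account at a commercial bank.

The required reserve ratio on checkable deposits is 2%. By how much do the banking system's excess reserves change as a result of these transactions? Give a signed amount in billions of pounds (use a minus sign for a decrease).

OMO purchase (from banks) £423 billion: reserves +£423B, deposits 0.
Government spending £454 billion: reserves +£454B, deposits +£454B.
Discount-window repayment £39 billion: reserves −£39B, deposits 0.
Asset purchase (from non-banks) £448 billion: reserves +£448B, deposits +£448B.
Totals: Δreserves = +£1286B, Δdeposits = +£902B.
Δrequired reserves = 2% × +£902B = +£18.04B.
Δexcess reserves = Δreserves − Δrequired = +£1286B − (+£18.04B) = +£1267.96 billion.

+£1267.96 billion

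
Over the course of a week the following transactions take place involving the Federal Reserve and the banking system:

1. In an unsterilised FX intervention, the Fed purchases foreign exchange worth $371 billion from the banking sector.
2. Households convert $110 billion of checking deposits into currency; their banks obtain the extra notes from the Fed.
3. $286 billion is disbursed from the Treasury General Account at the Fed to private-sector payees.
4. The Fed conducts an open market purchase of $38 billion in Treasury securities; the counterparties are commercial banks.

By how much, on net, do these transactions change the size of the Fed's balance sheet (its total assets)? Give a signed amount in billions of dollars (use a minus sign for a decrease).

FX purchase $371 billion: a Fed asset is acquired → +$371B.
Currency withdrawal $110 billion: only the composition of liabilities changes → 0.
Government spending $286 billion: only the composition of liabilities changes → 0.
OMO purchase (from banks) $38 billion: a Fed asset is acquired → +$38B.
Net: 371 + 0 + 0 + 38 = +$409 billion.

+$409 billion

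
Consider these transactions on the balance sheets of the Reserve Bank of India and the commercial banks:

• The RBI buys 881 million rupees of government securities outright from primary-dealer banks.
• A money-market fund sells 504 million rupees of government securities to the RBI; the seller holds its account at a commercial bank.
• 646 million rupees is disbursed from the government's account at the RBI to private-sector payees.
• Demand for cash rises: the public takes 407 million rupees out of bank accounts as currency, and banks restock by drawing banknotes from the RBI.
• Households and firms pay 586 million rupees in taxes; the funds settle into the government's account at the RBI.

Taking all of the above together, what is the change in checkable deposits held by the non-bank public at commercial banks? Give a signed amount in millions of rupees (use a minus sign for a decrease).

OMO purchase (from banks) 881 million rupees: the counterparty is a bank, so public deposits are unchanged → 0.
Asset purchase (from non-banks) 504 million rupees: non-bank counterparties' bank balances rise → +504M.
Government spending 646 million rupees: non-bank counterparties' bank balances rise → +646M.
Currency withdrawal 407 million rupees: non-bank counterparties' bank balances fall → −407M.
Government account inflow 586 million rupees: non-bank counterparties' bank balances fall → −586M.
Net: 0 + 504 + 646 − 407 − 586 = +157 million.

+157 million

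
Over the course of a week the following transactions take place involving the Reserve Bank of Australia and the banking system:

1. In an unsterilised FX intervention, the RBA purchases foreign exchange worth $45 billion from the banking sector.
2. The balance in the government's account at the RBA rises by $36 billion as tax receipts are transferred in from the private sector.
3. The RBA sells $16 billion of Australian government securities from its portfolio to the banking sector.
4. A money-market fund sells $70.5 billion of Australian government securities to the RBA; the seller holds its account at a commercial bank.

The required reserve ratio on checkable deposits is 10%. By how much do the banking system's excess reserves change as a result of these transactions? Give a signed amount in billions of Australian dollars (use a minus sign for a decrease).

+$60.05 billion

FX purchase $45 billion: reserves +$45B, deposits 0.
Government account inflow $36 billion: reserves −$36B, deposits −$36B.
OMO sale (to banks) $16 billion: reserves −$16B, deposits 0.
Asset purchase (from non-banks) $70.5 billion: reserves +$70.5B, deposits +$70.5B.
Totals: Δreserves = +$63.5B, Δdeposits = +$34.5B.
Δrequired reserves = 10% × +$34.5B = +$3.45B.
Δexcess reserves = Δreserves − Δrequired = +$63.5B − (+$3.45B) = +$60.05 billion.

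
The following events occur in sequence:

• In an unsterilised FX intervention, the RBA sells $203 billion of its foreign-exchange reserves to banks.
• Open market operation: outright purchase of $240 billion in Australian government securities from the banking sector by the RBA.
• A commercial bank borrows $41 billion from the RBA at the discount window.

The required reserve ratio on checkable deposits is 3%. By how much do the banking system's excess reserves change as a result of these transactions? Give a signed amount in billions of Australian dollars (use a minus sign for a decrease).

+$78 billion

FX sale $203 billion: reserves −$203B, deposits 0.
OMO purchase (from banks) $240 billion: reserves +$240B, deposits 0.
Discount-window loan $41 billion: reserves +$41B, deposits 0.
Totals: Δreserves = +$78B, Δdeposits = 0.
Δrequired reserves = 3% × 0 = 0.
Δexcess reserves = Δreserves − Δrequired = +$78B − (0) = +$78 billion.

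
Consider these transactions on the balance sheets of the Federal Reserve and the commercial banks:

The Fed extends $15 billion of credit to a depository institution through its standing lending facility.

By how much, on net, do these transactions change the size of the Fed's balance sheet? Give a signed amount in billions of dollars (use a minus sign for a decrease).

+$15 billion

Discount-window loan $15 billion: a Fed asset is acquired → +$15B.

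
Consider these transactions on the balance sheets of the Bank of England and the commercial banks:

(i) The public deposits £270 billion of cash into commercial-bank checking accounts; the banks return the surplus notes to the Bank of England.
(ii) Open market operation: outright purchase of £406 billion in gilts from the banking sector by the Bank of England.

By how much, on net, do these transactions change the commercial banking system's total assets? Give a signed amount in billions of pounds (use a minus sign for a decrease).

+£270 billion

Currency deposit £270 billion: bank balance sheets expand → +£270B.
OMO purchase (from banks) £406 billion: just an asset swap on bank balance sheets → 0.
Net: 270 + 0 = +£270 billion.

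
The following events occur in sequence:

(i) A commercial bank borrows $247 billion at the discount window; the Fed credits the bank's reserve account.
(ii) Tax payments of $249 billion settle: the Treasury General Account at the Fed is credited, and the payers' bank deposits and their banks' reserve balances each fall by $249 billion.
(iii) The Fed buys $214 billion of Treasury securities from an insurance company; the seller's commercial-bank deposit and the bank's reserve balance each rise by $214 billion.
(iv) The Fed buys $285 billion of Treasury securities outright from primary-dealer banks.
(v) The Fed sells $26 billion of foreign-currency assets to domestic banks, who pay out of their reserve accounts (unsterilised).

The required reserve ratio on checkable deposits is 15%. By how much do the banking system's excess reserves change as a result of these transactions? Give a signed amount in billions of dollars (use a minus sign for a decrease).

+$476.25 billion

Discount-window loan $247 billion: reserves +$247B, deposits 0.
Government account inflow $249 billion: reserves −$249B, deposits −$249B.
Asset purchase (from non-banks) $214 billion: reserves +$214B, deposits +$214B.
OMO purchase (from banks) $285 billion: reserves +$285B, deposits 0.
FX sale $26 billion: reserves −$26B, deposits 0.
Totals: Δreserves = +$471B, Δdeposits = −$35B.
Δrequired reserves = 15% × −$35B = −$5.25B.
Δexcess reserves = Δreserves − Δrequired = +$471B − (−$5.25B) = +$476.25 billion.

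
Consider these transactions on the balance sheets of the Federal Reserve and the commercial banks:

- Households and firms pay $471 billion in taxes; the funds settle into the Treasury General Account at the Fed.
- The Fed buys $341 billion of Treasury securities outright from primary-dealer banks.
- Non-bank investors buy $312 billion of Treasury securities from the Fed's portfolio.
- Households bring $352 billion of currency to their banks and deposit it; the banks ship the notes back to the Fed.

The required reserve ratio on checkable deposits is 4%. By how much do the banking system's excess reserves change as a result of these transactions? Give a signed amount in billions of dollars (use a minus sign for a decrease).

Government account inflow $471 billion: reserves −$471B, deposits −$471B.
OMO purchase (from banks) $341 billion: reserves +$341B, deposits 0.
Asset sale (to non-banks) $312 billion: reserves −$312B, deposits −$312B.
Currency deposit $352 billion: reserves +$352B, deposits +$352B.
Totals: Δreserves = −$90B, Δdeposits = −$431B.
Δrequired reserves = 4% × −$431B = −$17.24B.
Δexcess reserves = Δreserves − Δrequired = −$90B − (−$17.24B) = -$72.76 billion.

-$72.76 billion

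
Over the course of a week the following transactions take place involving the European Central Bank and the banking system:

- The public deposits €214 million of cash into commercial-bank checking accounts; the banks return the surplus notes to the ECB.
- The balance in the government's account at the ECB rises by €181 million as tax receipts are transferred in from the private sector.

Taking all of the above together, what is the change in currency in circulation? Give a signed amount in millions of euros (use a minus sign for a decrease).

-€214 million

ECB balance sheet:
  Assets:      no change
  Liabilities: Bank reserves +€33M, Currency in circulation −€214M, Government deposits +€181M
So the change in currency in circulation is -€214 million.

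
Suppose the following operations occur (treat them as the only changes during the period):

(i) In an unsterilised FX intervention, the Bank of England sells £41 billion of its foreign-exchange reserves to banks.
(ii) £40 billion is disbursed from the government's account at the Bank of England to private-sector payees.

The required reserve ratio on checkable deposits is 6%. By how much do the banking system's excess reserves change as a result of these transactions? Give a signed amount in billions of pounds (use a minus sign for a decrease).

-£3.4 billion

FX sale £41 billion: reserves −£41B, deposits 0.
Government spending £40 billion: reserves +£40B, deposits +£40B.
Totals: Δreserves = −£1B, Δdeposits = +£40B.
Δrequired reserves = 6% × +£40B = +£2.4B.
Δexcess reserves = Δreserves − Δrequired = −£1B − (+£2.4B) = -£3.4 billion.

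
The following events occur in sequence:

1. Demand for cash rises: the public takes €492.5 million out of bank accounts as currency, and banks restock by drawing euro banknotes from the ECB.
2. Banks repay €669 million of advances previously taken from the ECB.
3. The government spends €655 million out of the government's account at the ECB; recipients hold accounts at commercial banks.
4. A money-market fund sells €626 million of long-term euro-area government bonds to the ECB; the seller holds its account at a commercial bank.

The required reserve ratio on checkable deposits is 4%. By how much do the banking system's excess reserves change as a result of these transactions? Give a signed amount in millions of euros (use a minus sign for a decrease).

+€87.96 million

Currency withdrawal €492.5 million: reserves −€492.5M, deposits −€492.5M.
Discount-window repayment €669 million: reserves −€669M, deposits 0.
Government spending €655 million: reserves +€655M, deposits +€655M.
Asset purchase (from non-banks) €626 million: reserves +€626M, deposits +€626M.
Totals: Δreserves = +€119.5M, Δdeposits = +€788.5M.
Δrequired reserves = 4% × +€788.5M = +€31.54M.
Δexcess reserves = Δreserves − Δrequired = +€119.5M − (+€31.54M) = +€87.96 million.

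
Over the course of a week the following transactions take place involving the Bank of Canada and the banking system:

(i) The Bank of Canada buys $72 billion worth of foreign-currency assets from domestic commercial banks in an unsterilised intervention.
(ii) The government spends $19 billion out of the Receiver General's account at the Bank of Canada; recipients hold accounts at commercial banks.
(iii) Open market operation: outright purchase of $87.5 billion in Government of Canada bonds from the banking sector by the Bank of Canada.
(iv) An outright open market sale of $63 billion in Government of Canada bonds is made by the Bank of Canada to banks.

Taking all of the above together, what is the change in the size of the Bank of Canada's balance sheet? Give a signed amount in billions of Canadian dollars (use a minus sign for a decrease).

+$96.5 billion

FX purchase $72 billion: a Bank of Canada asset is acquired → +$72B.
Government spending $19 billion: only the composition of liabilities changes → 0.
OMO purchase (from banks) $87.5 billion: a Bank of Canada asset is acquired → +$87.5B.
OMO sale (to banks) $63 billion: a Bank of Canada asset is shed → −$63B.
Net: 72 + 0 + 87.5 − 63 = +$96.5 billion.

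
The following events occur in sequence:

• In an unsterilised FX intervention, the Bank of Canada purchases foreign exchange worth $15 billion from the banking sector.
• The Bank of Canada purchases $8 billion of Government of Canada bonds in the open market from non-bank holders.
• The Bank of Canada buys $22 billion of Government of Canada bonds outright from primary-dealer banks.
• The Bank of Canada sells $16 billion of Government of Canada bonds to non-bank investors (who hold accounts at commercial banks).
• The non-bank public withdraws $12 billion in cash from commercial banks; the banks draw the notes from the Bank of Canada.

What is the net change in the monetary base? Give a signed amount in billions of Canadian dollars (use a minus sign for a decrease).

FX purchase $15 billion: Bank of Canada balance sheet expands → +$15B.
Asset purchase (from non-banks) $8 billion: Bank of Canada balance sheet expands → +$8B.
OMO purchase (from banks) $22 billion: Bank of Canada balance sheet expands → +$22B.
Asset sale (to non-banks) $16 billion: Bank of Canada balance sheet contracts → −$16B.
Currency withdrawal $12 billion: just a shift between currency and reserves — both are base money → 0.
Net: 15 + 8 + 22 − 16 + 0 = +$29 billion.

+$29 billion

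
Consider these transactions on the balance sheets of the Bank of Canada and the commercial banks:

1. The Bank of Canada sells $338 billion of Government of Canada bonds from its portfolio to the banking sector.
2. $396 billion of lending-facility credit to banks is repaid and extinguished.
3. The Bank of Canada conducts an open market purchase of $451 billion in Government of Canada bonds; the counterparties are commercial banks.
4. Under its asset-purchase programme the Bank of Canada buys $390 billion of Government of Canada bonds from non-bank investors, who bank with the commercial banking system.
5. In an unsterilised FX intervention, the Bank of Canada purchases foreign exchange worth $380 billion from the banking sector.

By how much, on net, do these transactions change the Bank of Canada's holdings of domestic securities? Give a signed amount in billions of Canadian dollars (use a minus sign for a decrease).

OMO sale (to banks) $338 billion: securities removed from the Bank of Canada's portfolio → −$338B.
Discount-window repayment $396 billion: the Bank of Canada's securities portfolio is untouched → 0.
OMO purchase (from banks) $451 billion: securities added to the Bank of Canada's portfolio → +$451B.
Asset purchase (from non-banks) $390 billion: securities added to the Bank of Canada's portfolio → +$390B.
FX purchase $380 billion: the Bank of Canada's securities portfolio is untouched → 0.
Net: −338 + 0 + 451 + 390 + 0 = +$503 billion.

+$503 billion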